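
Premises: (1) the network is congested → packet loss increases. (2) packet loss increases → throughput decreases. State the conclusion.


Hypothetical syllogism: P → Q, Q → R ⊢ P → R
Premise 1: the network is congested → packet loss increases
Premise 2: packet loss increases → throughput decreases
Chain the implications: the middle term (packet loss increases) links the two.
Conclusion: If the network is congested, then throughput decreases.

If the network is congested, then throughput decreases.


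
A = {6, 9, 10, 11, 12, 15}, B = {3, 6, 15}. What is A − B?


A = {6, 9, 10, 11, 12, 15}
B = {3, 6, 15}
Operation: difference A − B
In A but not B: 9, 10, 11, 12

{9, 10, 11, 12}


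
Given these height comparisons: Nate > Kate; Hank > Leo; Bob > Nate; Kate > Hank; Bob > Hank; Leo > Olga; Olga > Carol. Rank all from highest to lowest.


Constraints: Nate > Kate; Hank > Leo; Bob > Nate; Kate > Hank; Bob > Hank; Leo > Olga; Olga > Carol
Method: at each step, the next-highest is the one remaining person who never appears on the smaller side of a constraint between remaining people.
  Step 1: remaining {Kate, Bob, Carol, Leo, Nate, Olga, Hank}; on the smaller side: {Kate, Carol, Leo, Nate, Olga, Hank} → Bob is next (Bob > Nate; Bob > Hank).
  Step 2: remaining {Kate, Carol, Leo, Nate, Olga, Hank}; on the smaller side: {Kate, Carol, Leo, Olga, Hank} → Nate is next (Nate > Kate).
  Step 3: remaining {Kate, Carol, Leo, Olga, Hank}; on the smaller side: {Carol, Leo, Olga, Hank} → Kate is next (Kate > Hank).
  Step 4: remaining {Carol, Leo, Olga, Hank}; on the smaller side: {Carol, Leo, Olga} → Hank is next (Hank > Leo).
  Step 5: remaining {Carol, Leo, Olga}; on the smaller side: {Carol, Olga} → Leo is next (Leo > Olga).
  Step 6: remaining {Carol, Olga}; on the smaller side: {Carol} → Olga is next (Olga > Carol).
  Step 7: only Carol remains → lowest.
Final ranking (highest to lowest):

Bob > Nate > Kate > Hank > Leo > Olga > Carol


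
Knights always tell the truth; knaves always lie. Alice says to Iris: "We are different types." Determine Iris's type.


Alice says: "We are different types."
Case 1: Alice is a Knight (truth-teller)
  Statement is true → they ARE different → Iris is a Knave
Case 2: Alice is a Knave (liar)
  Statement is false → they are NOT different → Iris is a Knave
In both cases, Iris is a Knave.

Knave


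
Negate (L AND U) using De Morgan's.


De Morgan's law: ¬(P ∧ Q) ≡ ¬P ∨ ¬Q
¬(L ∧ U) = ¬L ∨ ¬U

¬L ∨ ¬U


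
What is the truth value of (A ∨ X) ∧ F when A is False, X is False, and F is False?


A = False, X = False, F = False
Step 1: A ∨ X = False OR False = False
Step 2: False ∧ F = False AND False = False
OR is true when at least one operand is true; AND requires both.

False


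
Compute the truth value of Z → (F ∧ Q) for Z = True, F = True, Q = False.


Z = True, F = True, Q = False
Step 1: F ∧ Q = True AND False = False
Step 2: Z → (False): false only when Z=True and consequent=False.
Result: False

False


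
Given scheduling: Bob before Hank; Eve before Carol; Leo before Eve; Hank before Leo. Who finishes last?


Constraints: Bob before Hank; Eve before Carol; Leo before Eve; Hank before Leo
The last task can have nothing scheduled after it, so it must never appear on the left of a 'before'.
Tasks appearing before some other task: Bob, Eve, Leo, Hank.
The only task not in that list is Carol → it is last.

Carol


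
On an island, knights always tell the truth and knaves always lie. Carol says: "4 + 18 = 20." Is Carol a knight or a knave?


Statement: "4 + 18 = 20."
Actual: 4 + 18 = 22
Claimed: 20
Statement is FALSE → Carol lies → Knave

Knave


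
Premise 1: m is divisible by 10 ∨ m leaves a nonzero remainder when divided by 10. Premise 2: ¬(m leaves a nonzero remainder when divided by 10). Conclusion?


Disjunctive syllogism: P ∨ Q, ¬P ⊢ Q
Disjunction: m is divisible by 10 ∨ m leaves a nonzero remainder when divided by 10
We know it is not the case that m leaves a nonzero remainder when divided by 10.
By disjunctive syllogism, the other disjunct must be true.

m is divisible by 10


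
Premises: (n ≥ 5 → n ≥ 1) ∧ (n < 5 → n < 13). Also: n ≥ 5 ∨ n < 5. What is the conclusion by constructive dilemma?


Constructive dilemma: (P → Q) ∧ (R → S), P ∨ R ⊢ Q ∨ S
Premise 1: n ≥ 5 → n ≥ 1
Premise 2: n < 5 → n < 13
Premise 3: n ≥ 5 ∨ n < 5
Case 1: Assuming n ≥ 5, then by Premise 1, n ≥ 1.
Case 2: Assuming n < 5, then by Premise 2, n < 13.
Since one of n ≥ 5 or n < 5 must hold, we get n ≥ 1 or n < 13.

n ≥ 1 or n < 13.


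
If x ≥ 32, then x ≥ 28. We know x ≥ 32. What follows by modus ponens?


Modus ponens: P → Q, P ⊢ Q
P: x ≥ 32
Q: x ≥ 28
We have P → Q and P is true.
By modus ponens, Q must be true.

x ≥ 28


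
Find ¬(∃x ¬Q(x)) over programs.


Original: ∃x ¬Q(x)
Rule: ¬∀→∃, ¬∃→∀, negate predicate.
Negation: ∀x Q(x)

∀x Q(x)


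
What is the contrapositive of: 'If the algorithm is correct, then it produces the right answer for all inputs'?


Original: If the algorithm is correct, then it produces the right answer for all inputs
Contrapositive: If ¬Q, then ¬P
Negate Q: not (it produces the right answer for all inputs)
Negate P: not (the algorithm is correct)

If not (it produces the right answer for all inputs), then not (the algorithm is correct).


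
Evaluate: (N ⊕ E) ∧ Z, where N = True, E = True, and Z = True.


N = True, E = True, Z = True
Step 1: N ⊕ E = True XOR True = False
Step 2: False ∧ Z = False AND True = False
XOR true when exactly one of N,E is true; then AND with Z.

False


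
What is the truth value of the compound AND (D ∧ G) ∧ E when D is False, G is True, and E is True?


D = False, G = True, E = True
Step 1: D ∧ G = False AND True = False
Step 2: False ∧ E = False AND True = False
AND is true only when ALL operands are true.

False


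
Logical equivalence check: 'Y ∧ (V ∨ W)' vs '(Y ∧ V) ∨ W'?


Expression 1: Y ∧ (V ∨ W)
Expression 2: (Y ∧ V) ∨ W
Truth table (Y V W | Expr1 Expr2):
  T T T |   T     T
  T T F |   T     T
  T F T |   T     T
  T F F |   F     F
  F T T |   F     T   ← differ
  F T F |   F     F
  F F T |   F     T   ← differ
  F F F |   F     F
Counterexample: Y=F, V=T, W=T gives Expr1 = F but Expr2 = T, so the expressions are NOT logically equivalent.

No


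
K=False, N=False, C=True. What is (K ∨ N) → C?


K = False, N = False, C = True
Expression: (K ∨ N) → C
Step 1: K ∨ N = False OR False = False
Step 2: (False) → C = False → True (false only if antecedent True and consequent False) = True

True


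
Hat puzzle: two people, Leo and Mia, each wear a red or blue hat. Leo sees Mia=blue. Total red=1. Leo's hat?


Total red = 1, Mia = blue
Red accounted for: 0
Remaining for Leo: 1
Leo's hat is red.

red


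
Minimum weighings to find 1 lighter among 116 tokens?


Each weighing has 3 outcomes (left heavy / balance / right heavy), so k weighings distinguish at most 3^k cases; splitting into three near-equal groups achieves this.
Need 3^k ≥ 116: 3^4 = 81 < 116 ≤ 3^5 = 243
k = ⌈log₃(116)⌉ = 5

5


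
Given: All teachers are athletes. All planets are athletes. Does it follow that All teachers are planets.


Premise 1: All teachers are athletes.
Premise 2: All planets are athletes.
Conclusion: All teachers are planets.
Fallacy: undistributed middle. athletes is predicate in both.
Counterexample: teachers and planets could be disjoint subsets of athletes.

Invalid


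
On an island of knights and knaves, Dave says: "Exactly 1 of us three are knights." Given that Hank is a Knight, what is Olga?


Dave claims exactly 1 knights among Dave, Hank, Olga.
Given: Hank is a Knight.

Case 1: Dave is a Knight (tells truth)
  Then exactly 1 of the three are knights.
  Counting Dave, Hank: 2 knight(s) so far. Need -1 more → impossible.
Case 2: Dave is a Knave (lies)
  Then the count is NOT 1.
  If Olga = Knave, count = 1 = 1 → claim would be true, contradicts lie.
  If Olga = Knight, count = 2 ≠ 1 → lie confirmed ✓

Olga is a Knight.

Knight


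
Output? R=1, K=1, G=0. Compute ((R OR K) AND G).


R OR K = 1|1 = 1
1 AND 0 = 0

0


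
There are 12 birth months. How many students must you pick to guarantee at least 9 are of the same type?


Pigeonhole: to guarantee k in one of n categories, need (k-1)×n + 1.
k = 9, n = 12
Minimum = (9-1) × 12 + 1 = 8 × 12 + 1

97


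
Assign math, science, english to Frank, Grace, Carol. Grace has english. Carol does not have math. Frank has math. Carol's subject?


From clues:
  Frank → math
  Grace → english
By elimination, Carol gets the remaining.

science


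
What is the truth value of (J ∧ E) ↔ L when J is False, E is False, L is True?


J = False, E = False, L = True
Step 1: J ∧ E = False AND False = False
Step 2: (False) ↔ L: true when both sides have same truth value.
Result: False ↔ True = False

False


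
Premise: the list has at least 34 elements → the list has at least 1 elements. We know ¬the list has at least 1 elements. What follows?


Modus tollens: P → Q, ¬Q ⊢ ¬P
P: the list has at least 34 elements
Q: the list has at least 1 elements
We have P → Q and Q is false.
By modus tollens, P must be false.

It is not the case that the list has at least 34 elements


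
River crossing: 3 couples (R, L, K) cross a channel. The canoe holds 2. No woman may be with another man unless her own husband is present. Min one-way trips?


Label couples R, L, K (H = husband, W = wife).
Counting alone: 6 people, the canoe carries 2 and someone must bring it back, so each round trip nets at most +1 on the far side until the last crossing → at least 9 trips. The jealousy constraint makes 9 impossible; the shortest valid schedule has 11:
1. WR+WL →  (far: WR,WL; near: HR,HL,HK,WK)
2. WR ←       (far: WL; near: HR,HL,HK,WR,WK)
3. WR+WK →  (far: WR,WL,WK; near: HR,HL,HK)
4. WR ←       (far: WL,WK; near: HR,HL,HK,WR)
5. HL+HK →  (far: HL,WL,HK,WK; near: HR,WR)
6. HL+WL ←  (far: HK,WK; near: HR,WR,HL,WL)
7. HR+HL →  (far: HR,HL,HK,WK; near: WR,WL)
8. WK ←       (far: HR,HL,HK; near: WR,WL,WK)
9. WR+WL →  (far: HR,WR,HL,WL,HK; near: WK)
10. HK ←      (far: HR,WR,HL,WL; near: HK,WK)
11. HK+WK → (far: all six; near: empty)
In every state each wife is either with her husband or with no other man.
Minimum trips = 11

11


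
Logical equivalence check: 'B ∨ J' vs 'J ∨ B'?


Expression 1: B ∨ J
Expression 2: J ∨ B
Truth table (B J | Expr1 Expr2):
  T T |   T     T
  T F |   T     T
  F T |   T     T
  F F |   F     F
All 4 rows agree, so the expressions are logically equivalent.

Yes


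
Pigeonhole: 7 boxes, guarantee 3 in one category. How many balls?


Pigeonhole: to guarantee k in one of n categories, need (k-1)×n + 1.
k = 3, n = 7
Minimum = (3-1) × 7 + 1 = 2 × 7 + 1

15


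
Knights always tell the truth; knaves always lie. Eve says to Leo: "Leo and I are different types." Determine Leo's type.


Eve says: "Leo and I are different types."
Case 1: Eve is a Knight (truth-teller)
  Statement is true → they ARE different → Leo is a Knave
Case 2: Eve is a Knave (liar)
  Statement is false → they are NOT different → Leo is a Knave
In both cases, Leo is a Knave.

Knave


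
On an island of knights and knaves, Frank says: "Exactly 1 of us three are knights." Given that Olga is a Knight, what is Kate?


Frank claims exactly 1 knights among Frank, Olga, Kate.
Given: Olga is a Knight.

Case 1: Frank is a Knight (tells truth)
  Then exactly 1 of the three are knights.
  Counting Frank, Olga: 2 knight(s) so far. Need -1 more → impossible.
Case 2: Frank is a Knave (lies)
  Then the count is NOT 1.
  If Kate = Knave, count = 1 = 1 → claim would be true, contradicts lie.
  If Kate = Knight, count = 2 ≠ 1 → lie confirmed ✓

Kate is a Knight.

Knight


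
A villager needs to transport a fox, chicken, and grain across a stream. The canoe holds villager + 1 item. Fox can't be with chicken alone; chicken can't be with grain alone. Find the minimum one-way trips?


1. villager+chicken → 2. villager ← 3. villager+fox → 4. villager+chicken ← 5. villager+grain → 6. villager ← 7. villager+chicken →
Minimum trips = 7

7


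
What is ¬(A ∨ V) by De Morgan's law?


De Morgan's law: ¬(P ∨ Q) ≡ ¬P ∧ ¬Q
¬(A ∨ V) = ¬A ∧ ¬V

¬A ∧ ¬V


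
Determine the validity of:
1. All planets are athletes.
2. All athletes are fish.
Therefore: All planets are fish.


Premise 1: All planets are athletes.
Premise 2: All athletes are fish.
Conclusion: All planets are fish.
Barbara syllogism (AAA-1): All A are B, All B are C → All A are C.
Middle term (athletes) distributed in premise 2.

Valid


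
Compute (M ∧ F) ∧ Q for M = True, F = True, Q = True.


M = True, F = True, Q = True
Step 1: M ∧ F = True AND True = True
Step 2: True ∧ Q = True AND True = True
AND is true only when ALL operands are true.

True


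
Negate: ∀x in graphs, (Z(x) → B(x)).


Original: ∀x (Z(x) → B(x))
Rule: ¬∀→∃, ¬∃→∀, negate predicate.
Negation: ∃x (Z(x) ∧ ¬B(x))

∃x (Z(x) ∧ ¬B(x))


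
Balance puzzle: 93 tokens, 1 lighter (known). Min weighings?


Each weighing has 3 outcomes (left heavy / balance / right heavy), so k weighings distinguish at most 3^k cases; splitting into three near-equal groups achieves this.
Need 3^k ≥ 93: 3^4 = 81 < 93 ≤ 3^5 = 243
k = ⌈log₃(93)⌉ = 5

5


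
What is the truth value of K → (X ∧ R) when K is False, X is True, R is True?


K = False, X = True, R = True
Step 1: X ∧ R = True AND True = True
Step 2: K → (True): false only when K=True and consequent=False.
Result: True

True


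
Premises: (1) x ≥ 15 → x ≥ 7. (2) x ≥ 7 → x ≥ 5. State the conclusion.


Hypothetical syllogism: P → Q, Q → R ⊢ P → R
Premise 1: x ≥ 15 → x ≥ 7
Premise 2: x ≥ 7 → x ≥ 5
Chain the implications: the middle term (x ≥ 7) links the two.
Conclusion: If x ≥ 15, then x ≥ 5.

If x ≥ 15, then x ≥ 5.


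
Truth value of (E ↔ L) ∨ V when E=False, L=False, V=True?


E = False, L = False, V = True
Expression: (E ↔ L) ∨ V
Step 1: E ↔ L = (False iff False) (true when values match) = True
Step 2: (True) ∨ V = True OR True = True

True


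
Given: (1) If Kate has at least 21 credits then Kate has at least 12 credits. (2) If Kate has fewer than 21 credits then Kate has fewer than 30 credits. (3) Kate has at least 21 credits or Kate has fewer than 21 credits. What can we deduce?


Constructive dilemma: (P → Q) ∧ (R → S), P ∨ R ⊢ Q ∨ S
Premise 1: Kate has at least 21 credits → Kate has at least 12 credits
Premise 2: Kate has fewer than 21 credits → Kate has fewer than 30 credits
Premise 3: Kate has at least 21 credits ∨ Kate has fewer than 21 credits
Case 1: Assuming Kate has at least 21 credits, then by Premise 1, Kate has at least 12 credits.
Case 2: Assuming Kate has fewer than 21 credits, then by Premise 2, Kate has fewer than 30 credits.
Since one of Kate has at least 21 credits or Kate has fewer than 21 credits must hold, we get Kate has at least 12 credits or Kate has fewer than 30 credits.

Kate has at least 12 credits or Kate has fewer than 30 credits.


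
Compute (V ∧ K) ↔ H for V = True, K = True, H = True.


V = True, K = True, H = True
Step 1: V ∧ K = True AND True = True
Step 2: (True) ↔ H: true when both sides have same truth value.
Result: True ↔ True = True

True


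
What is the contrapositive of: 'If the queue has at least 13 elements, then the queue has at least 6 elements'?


Original: If the queue has at least 13 elements, then the queue has at least 6 elements
Contrapositive: If ¬Q, then ¬P
Negate Q: not (the queue has at least 6 elements)
Negate P: not (the queue has at least 13 elements)

If not (the queue has at least 6 elements), then not (the queue has at least 13 elements).


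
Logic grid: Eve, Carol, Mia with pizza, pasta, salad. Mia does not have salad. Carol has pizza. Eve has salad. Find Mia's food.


From clues:
  Carol → pizza
  Eve → salad
By elimination, Mia gets the remaining.

pasta


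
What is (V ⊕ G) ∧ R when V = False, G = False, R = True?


V = False, G = False, R = True
Step 1: V ⊕ G = False XOR False = False
Step 2: False ∧ R = False AND True = False
XOR true when exactly one of V,G is true; then AND with R.

False


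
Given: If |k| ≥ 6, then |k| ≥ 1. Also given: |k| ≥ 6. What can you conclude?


Modus ponens: P → Q, P ⊢ Q
P: |k| ≥ 6
Q: |k| ≥ 1
We have P → Q and P is true.
By modus ponens, Q must be true.

|k| ≥ 1


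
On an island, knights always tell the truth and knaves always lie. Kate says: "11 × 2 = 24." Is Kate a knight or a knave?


Statement: "11 × 2 = 24."
Actual: 11 × 2 = 22
Claimed: 24
Statement is FALSE → Kate lies → Knave

Knave


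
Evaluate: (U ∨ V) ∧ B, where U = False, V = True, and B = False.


U = False, V = True, B = False
Step 1: U ∨ V = False OR True = True
Step 2: True ∧ B = True AND False = False
OR is true when at least one operand is true; AND requires both.

False


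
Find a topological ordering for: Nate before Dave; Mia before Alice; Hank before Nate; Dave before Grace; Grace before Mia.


Constraints: Nate before Dave; Mia before Alice; Hank before Nate; Dave before Grace; Grace before Mia
Method: repeatedly schedule the remaining task that has no remaining task required before it.
  Step 1: remaining {Grace, Alice, Mia, Nate, Hank, Dave}; every task except Hank still has a predecessor pending → schedule Hank.
  Step 2: remaining {Grace, Alice, Mia, Nate, Dave}; every task except Nate still has a predecessor pending → schedule Nate.
  Step 3: remaining {Grace, Alice, Mia, Dave}; every task except Dave still has a predecessor pending → schedule Dave.
  Step 4: remaining {Grace, Alice, Mia}; every task except Grace still has a predecessor pending → schedule Grace.
  Step 5: remaining {Alice, Mia}; every task except Mia still has a predecessor pending → schedule Mia.
  Step 6: only Alice remains → schedule Alice.
Resulting order:

Hank → Nate → Dave → Grace → Mia → Alice


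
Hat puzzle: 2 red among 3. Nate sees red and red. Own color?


Total red = 2, seen red = 2
Own red = 2 - 2 = 0
Nate's hat is blue.

blue


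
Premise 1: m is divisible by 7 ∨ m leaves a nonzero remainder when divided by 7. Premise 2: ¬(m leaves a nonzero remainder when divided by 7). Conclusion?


Disjunctive syllogism: P ∨ Q, ¬P ⊢ Q
Disjunction: m is divisible by 7 ∨ m leaves a nonzero remainder when divided by 7
We know it is not the case that m leaves a nonzero remainder when divided by 7.
By disjunctive syllogism, the other disjunct must be true.

m is divisible by 7


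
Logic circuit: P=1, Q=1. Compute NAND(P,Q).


P AND Q = 1
NOT(1) = 0

0


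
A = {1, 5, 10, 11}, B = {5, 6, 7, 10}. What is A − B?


A = {1, 5, 10, 11}
B = {5, 6, 7, 10}
Operation: difference A − B
In A but not B: 1, 11

{1, 11}


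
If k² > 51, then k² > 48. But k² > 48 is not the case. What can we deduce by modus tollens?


Modus tollens: P → Q, ¬Q ⊢ ¬P
P: k² > 51
Q: k² > 48
We have P → Q and Q is false.
By modus tollens, P must be false.

It is not the case that k² > 51


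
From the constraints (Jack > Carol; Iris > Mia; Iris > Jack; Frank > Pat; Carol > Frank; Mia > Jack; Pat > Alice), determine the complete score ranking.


Constraints: Jack > Carol; Iris > Mia; Iris > Jack; Frank > Pat; Carol > Frank; Mia > Jack; Pat > Alice
Method: at each step, the next-highest is the one remaining person who never appears on the smaller side of a constraint between remaining people.
  Step 1: remaining {Carol, Jack, Mia, Alice, Frank, Iris, Pat}; on the smaller side: {Carol, Jack, Mia, Alice, Frank, Pat} → Iris is next (Iris > Mia; Iris > Jack).
  Step 2: remaining {Carol, Jack, Mia, Alice, Frank, Pat}; on the smaller side: {Carol, Jack, Alice, Frank, Pat} → Mia is next (Mia > Jack).
  Step 3: remaining {Carol, Jack, Alice, Frank, Pat}; on the smaller side: {Carol, Alice, Frank, Pat} → Jack is next (Jack > Carol).
  Step 4: remaining {Carol, Alice, Frank, Pat}; on the smaller side: {Alice, Frank, Pat} → Carol is next (Carol > Frank).
  Step 5: remaining {Alice, Frank, Pat}; on the smaller side: {Alice, Pat} → Frank is next (Frank > Pat).
  Step 6: remaining {Alice, Pat}; on the smaller side: {Alice} → Pat is next (Pat > Alice).
  Step 7: only Alice remains → lowest.
Final ranking (highest to lowest):

Iris > Mia > Jack > Carol > Frank > Pat > Alice


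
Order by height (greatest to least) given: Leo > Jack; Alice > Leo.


Constraints: Leo > Jack; Alice > Leo
Method: at each step, the next-highest is the one remaining person who never appears on the smaller side of a constraint between remaining people.
  Step 1: remaining {Alice, Leo, Jack}; on the smaller side: {Leo, Jack} → Alice is next (Alice > Leo).
  Step 2: remaining {Leo, Jack}; on the smaller side: {Jack} → Leo is next (Leo > Jack).
  Step 3: only Jack remains → lowest.
Final ranking (highest to lowest):

Alice > Leo > Jack


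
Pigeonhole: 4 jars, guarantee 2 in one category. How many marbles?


Pigeonhole: to guarantee k in one of n categories, need (k-1)×n + 1.
k = 2, n = 4
Minimum = (2-1) × 4 + 1 = 1 × 4 + 1

5


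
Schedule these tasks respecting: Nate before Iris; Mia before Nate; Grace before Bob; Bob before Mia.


Constraints: Nate before Iris; Mia before Nate; Grace before Bob; Bob before Mia
Method: repeatedly schedule the remaining task that has no remaining task required before it.
  Step 1: remaining {Iris, Grace, Mia, Nate, Bob}; every task except Grace still has a predecessor pending → schedule Grace.
  Step 2: remaining {Iris, Mia, Nate, Bob}; every task except Bob still has a predecessor pending → schedule Bob.
  Step 3: remaining {Iris, Mia, Nate}; every task except Mia still has a predecessor pending → schedule Mia.
  Step 4: remaining {Iris, Nate}; every task except Nate still has a predecessor pending → schedule Nate.
  Step 5: only Iris remains → schedule Iris.
Resulting order:

Grace → Bob → Mia → Nate → Iris


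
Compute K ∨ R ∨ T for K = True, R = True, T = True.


K = True, R = True, T = True
Step 1: K ∨ R = True OR True = True
Step 2: True ∨ T = True OR True = True
OR is true when at least one operand is true.

True


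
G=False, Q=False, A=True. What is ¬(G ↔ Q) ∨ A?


G = False, Q = False, A = True
Expression: ¬(G ↔ Q) ∨ A
Step 1: G ↔ Q = (False iff False) = True
Step 2: ¬(G ↔ Q) = NOT True = False
Step 3: (False) ∨ A = False OR True = True

True


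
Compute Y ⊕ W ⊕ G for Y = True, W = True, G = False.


Y = True, W = True, G = False
Step 1: Y ⊕ W = True XOR True = False
Step 2: False ⊕ G = False XOR False = False
XOR is true when an odd number of operands are true.

False


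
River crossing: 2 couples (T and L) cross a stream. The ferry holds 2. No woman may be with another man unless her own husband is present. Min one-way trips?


Label couples T and L.
1. WT+WL → (far: WT,WL; near: HT,HL)
2. WT ←   (far: WL; near: HT,HL,WT)
3. HT+HL → (far: HT,HL,WL; near: WT)
4. HT ←   (far: HL,WL; near: HT,WT)  — HT returns, since WT is alone on near bank
5. HT+WT → (far: all four; near: empty)
Every state respects the constraint.
Minimum trips = 5

5


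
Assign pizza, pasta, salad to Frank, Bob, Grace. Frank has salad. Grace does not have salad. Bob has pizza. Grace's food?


From clues:
  Bob → pizza
  Frank → salad
By elimination, Grace gets the remaining.

pasta


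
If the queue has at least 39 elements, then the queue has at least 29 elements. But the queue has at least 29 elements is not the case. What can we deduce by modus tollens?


Modus tollens: P → Q, ¬Q ⊢ ¬P
P: the queue has at least 39 elements
Q: the queue has at least 29 elements
We have P → Q and Q is false.
By modus tollens, P must be false.

It is not the case that the queue has at least 39 elements


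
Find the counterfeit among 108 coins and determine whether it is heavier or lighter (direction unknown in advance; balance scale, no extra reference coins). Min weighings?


Let n = 108. 216 possibilities (n coins × lighter/heavier); each weighing has 3 outcomes.
Bound for k weighings: say the first weighing puts j coins on each pan. If it tips, the 2j weighed coins remain suspects (each with a known direction) and k-1 weighings give 3^(k-1) outcomes; 3^(k-1) is odd, so 2j ≤ 3^(k-1) - 1. If it balances, the n - 2j unweighed coins remain with direction unknown: 2(n - 2j) ≤ 3^(k-1) - 1 by the same parity argument. Adding, n ≤ (3^(k-1) - 1) + (3^(k-1) - 1)/2 = (3^k - 3)/2, and the classical three-group strategy achieves this (3 coins in 2 weighings, 12 in 3, 39 in 4, 120 in 5).
So we need the smallest k with (3^k - 3)/2 ≥ 108.
k = 4: (3^4 - 3)/2 = 39 < 108 ✗
k = 5: (3^5 - 3)/2 = 120 ≥ 108 ✓

5


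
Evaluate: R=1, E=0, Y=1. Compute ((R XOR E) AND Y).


R XOR E = 1^0 = 1
1 AND 1 = 1

1


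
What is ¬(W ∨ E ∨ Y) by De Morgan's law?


De Morgan's law: ¬(P ∨ Q ∨ R) ≡ ¬P ∧ ¬Q ∧ ¬R
¬(W ∨ E ∨ Y) = ¬W ∧ ¬E ∧ ¬Y

¬W ∧ ¬E ∧ ¬Y


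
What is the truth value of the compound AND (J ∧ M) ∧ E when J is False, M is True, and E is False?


J = False, M = True, E = False
Step 1: J ∧ M = False AND True = False
Step 2: False ∧ E = False AND False = False
AND is true only when ALL operands are true.

False


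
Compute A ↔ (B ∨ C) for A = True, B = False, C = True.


A = True, B = False, C = True
Step 1: B ∨ C = False OR True = True
Step 2: A ↔ (True): true when both sides have same truth value.
Result: True ↔ True = True

True


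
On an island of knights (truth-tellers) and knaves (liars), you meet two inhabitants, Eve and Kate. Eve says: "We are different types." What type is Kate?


Eve says: "We are different types."
Case 1: Eve is a Knight (truth-teller)
  Statement is true → they ARE different → Kate is a Knave
Case 2: Eve is a Knave (liar)
  Statement is false → they are NOT different → Kate is a Knave
In both cases, Kate is a Knave.

Knave


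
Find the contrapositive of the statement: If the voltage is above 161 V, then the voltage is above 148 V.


Original: If the voltage is above 161 V, then the voltage is above 148 V
Contrapositive: If ¬Q, then ¬P
Negate Q: not (the voltage is above 148 V)
Negate P: not (the voltage is above 161 V)

If not (the voltage is above 148 V), then not (the voltage is above 161 V).


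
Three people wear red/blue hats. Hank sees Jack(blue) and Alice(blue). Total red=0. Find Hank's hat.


Total red = 0, seen red = 0
Own red = 0 - 0 = 0
Hank's hat is blue.

blue


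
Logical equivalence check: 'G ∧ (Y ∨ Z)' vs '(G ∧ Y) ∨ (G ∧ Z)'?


Expression 1: G ∧ (Y ∨ Z)
Expression 2: (G ∧ Y) ∨ (G ∧ Z)
Truth table (G Y Z | Expr1 Expr2):
  T T T |   T     T
  T T F |   T     T
  T F T |   T     T
  T F F |   F     F
  F T T |   F     F
  F T F |   F     F
  F F T |   F     F
  F F F |   F     F
All 8 rows agree, so the expressions are logically equivalent.

Yes


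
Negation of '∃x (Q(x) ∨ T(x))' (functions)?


Original: ∃x (Q(x) ∨ T(x))
Rule: ¬∀→∃, ¬∃→∀, negate predicate.
Negation: ∀x (¬Q(x) ∧ ¬T(x))

∀x (¬Q(x) ∧ ¬T(x))


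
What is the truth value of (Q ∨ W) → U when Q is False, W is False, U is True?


Q = False, W = False, U = True
Step 1: Q ∨ W = False OR False = False
Step 2: (False) → U: false only when antecedent=True and U=False.
Result: True

True


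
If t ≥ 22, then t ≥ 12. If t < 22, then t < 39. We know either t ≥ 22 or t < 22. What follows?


Constructive dilemma: (P → Q) ∧ (R → S), P ∨ R ⊢ Q ∨ S
Premise 1: t ≥ 22 → t ≥ 12
Premise 2: t < 22 → t < 39
Premise 3: t ≥ 22 ∨ t < 22
Case 1: Assuming t ≥ 22, then by Premise 1, t ≥ 12.
Case 2: Assuming t < 22, then by Premise 2, t < 39.
Since one of t ≥ 22 or t < 22 must hold, we get t ≥ 12 or t < 39.

t ≥ 12 or t < 39.


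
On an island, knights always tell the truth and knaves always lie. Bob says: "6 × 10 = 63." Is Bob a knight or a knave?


Statement: "6 × 10 = 63."
Actual: 6 × 10 = 60
Claimed: 63
Statement is FALSE → Bob lies → Knave

Knave


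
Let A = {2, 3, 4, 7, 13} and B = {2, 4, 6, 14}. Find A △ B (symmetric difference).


A = {2, 3, 4, 7, 13}
B = {2, 4, 6, 14}
Operation: symmetric difference
In A only: [3, 7, 13], in B only: [6, 14]

{3, 6, 7, 13, 14}


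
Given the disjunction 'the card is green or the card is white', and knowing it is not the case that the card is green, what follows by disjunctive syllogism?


Disjunctive syllogism: P ∨ Q, ¬P ⊢ Q
Disjunction: the card is green ∨ the card is white
We know it is not the case that the card is green.
By disjunctive syllogism, the other disjunct must be true.

The card is white


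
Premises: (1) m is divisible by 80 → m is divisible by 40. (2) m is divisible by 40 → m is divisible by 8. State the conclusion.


Hypothetical syllogism: P → Q, Q → R ⊢ P → R
Premise 1: m is divisible by 80 → m is divisible by 40
Premise 2: m is divisible by 40 → m is divisible by 8
Chain the implications: the middle term (m is divisible by 40) links the two.
Conclusion: If m is divisible by 80, then m is divisible by 8.

If m is divisible by 80, then m is divisible by 8.


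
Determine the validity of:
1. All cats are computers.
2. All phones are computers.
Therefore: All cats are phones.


Premise 1: All cats are computers.
Premise 2: All phones are computers.
Conclusion: All cats are phones.
Fallacy: undistributed middle. computers is predicate in both.
Counterexample: cats and phones could be disjoint subsets of computers.

Invalid


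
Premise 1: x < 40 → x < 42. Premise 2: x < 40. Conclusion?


Modus ponens: P → Q, P ⊢ Q
P: x < 40
Q: x < 42
We have P → Q and P is true.
By modus ponens, Q must be true.

x < 42


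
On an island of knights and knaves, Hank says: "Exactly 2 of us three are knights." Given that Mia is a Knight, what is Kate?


Hank claims exactly 2 knights among Hank, Mia, Kate.
Given: Mia is a Knight.

Case 1: Hank is a Knight (tells truth)
  Then exactly 2 of the three are knights.
  Counting Hank, Mia: 2 knight(s) so far. Need 0 more → Kate = Knave.
Case 2: Hank is a Knave (lies)
  Then the count is NOT 2.
  If Kate = Knight, count = 2 = 2 → claim would be true, contradicts lie.
  If Kate = Knave, count = 1 ≠ 2 → lie confirmed ✓

Kate is a Knave.

Knave


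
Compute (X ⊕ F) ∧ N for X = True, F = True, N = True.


X = True, F = True, N = True
Step 1: X ⊕ F = True XOR True = False
Step 2: False ∧ N = False AND True = False
XOR true when exactly one of X,F is true; then AND with N.

False


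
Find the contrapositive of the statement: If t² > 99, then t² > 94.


Original: If t² > 99, then t² > 94
Contrapositive: If ¬Q, then ¬P
Negate Q: not (t² > 94)
Negate P: not (t² > 99)

If not (t² > 94), then not (t² > 99).


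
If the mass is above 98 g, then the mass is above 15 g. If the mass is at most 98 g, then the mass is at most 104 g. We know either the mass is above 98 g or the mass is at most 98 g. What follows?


Constructive dilemma: (P → Q) ∧ (R → S), P ∨ R ⊢ Q ∨ S
Premise 1: the mass is above 98 g → the mass is above 15 g
Premise 2: the mass is at most 98 g → the mass is at most 104 g
Premise 3: the mass is above 98 g ∨ the mass is at most 98 g
Case 1: Assuming the mass is above 98 g, then by Premise 1, the mass is above 15 g.
Case 2: Assuming the mass is at most 98 g, then by Premise 2, the mass is at most 104 g.
Since one of the mass is above 98 g or the mass is at most 98 g must hold, we get the mass is above 15 g or the mass is at most 104 g.

The mass is above 15 g or the mass is at most 104 g.


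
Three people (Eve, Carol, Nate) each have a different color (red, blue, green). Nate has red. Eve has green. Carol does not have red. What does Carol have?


From clues:
  Nate → red
  Eve → green
By elimination, Carol gets the remaining.

blue


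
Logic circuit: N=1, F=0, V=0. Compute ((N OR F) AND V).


N OR F = 1|0 = 1
1 AND 0 = 0

0


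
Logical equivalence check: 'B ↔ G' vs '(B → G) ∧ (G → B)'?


Expression 1: B ↔ G
Expression 2: (B → G) ∧ (G → B)
Truth table (B G | Expr1 Expr2):
  T T |   T     T
  T F |   F     F
  F T |   F     F
  F F |   T     T
All 4 rows agree, so the expressions are logically equivalent.

Yes


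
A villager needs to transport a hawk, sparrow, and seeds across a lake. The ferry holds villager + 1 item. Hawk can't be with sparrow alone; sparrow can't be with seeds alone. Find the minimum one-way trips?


1. villager+sparrow → 2. villager ← 3. villager+hawk → 4. villager+sparrow ← 5. villager+seeds → 6. villager ← 7. villager+sparrow →
Minimum trips = 7

7


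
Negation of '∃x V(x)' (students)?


Original: ∃x V(x)
Rule: ¬∀→∃, ¬∃→∀, negate predicate.
Negation: ∀x ¬V(x)

∀x ¬V(x)


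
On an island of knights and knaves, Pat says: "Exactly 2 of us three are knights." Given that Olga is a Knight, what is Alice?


Pat claims exactly 2 knights among Pat, Olga, Alice.
Given: Olga is a Knight.

Case 1: Pat is a Knight (tells truth)
  Then exactly 2 of the three are knights.
  Counting Pat, Olga: 2 knight(s) so far. Need 0 more → Alice = Knave.
Case 2: Pat is a Knave (lies)
  Then the count is NOT 2.
  If Alice = Knight, count = 2 = 2 → claim would be true, contradicts lie.
  If Alice = Knave, count = 1 ≠ 2 → lie confirmed ✓

Alice is a Knave.

Knave


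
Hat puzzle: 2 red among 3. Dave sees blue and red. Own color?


Total red = 2, seen red = 1
Own red = 2 - 1 = 1
Dave's hat is red.

red


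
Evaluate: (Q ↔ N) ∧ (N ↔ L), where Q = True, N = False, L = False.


Q = True, N = False, L = False
Step 1: Q ↔ N is true when Q and N have the same value. Result: False
Step 2: N ↔ L is true when N and L have the same value. Result: True
Step 3: False ∧ True = False

False


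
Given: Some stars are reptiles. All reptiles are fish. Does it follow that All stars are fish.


Premise 1: Some stars are reptiles.
Premise 2: All reptiles are fish.
Conclusion: All stars are fish.
Fallacy: illicit minor. The minor term (stars) is distributed in the conclusion ('All stars ...') but undistributed in its premise ('Some stars are reptiles' doesn't cover all stars).
Only 'Some stars are fish' follows, not 'All'.

Invalid


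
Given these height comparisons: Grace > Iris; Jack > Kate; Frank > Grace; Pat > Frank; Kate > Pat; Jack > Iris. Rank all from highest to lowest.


Constraints: Grace > Iris; Jack > Kate; Frank > Grace; Pat > Frank; Kate > Pat; Jack > Iris
Method: at each step, the next-highest is the one remaining person who never appears on the smaller side of a constraint between remaining people.
  Step 1: remaining {Jack, Frank, Kate, Pat, Iris, Grace}; on the smaller side: {Frank, Kate, Pat, Iris, Grace} → Jack is next (Jack > Kate; Jack > Iris).
  Step 2: remaining {Frank, Kate, Pat, Iris, Grace}; on the smaller side: {Frank, Pat, Iris, Grace} → Kate is next (Kate > Pat).
  Step 3: remaining {Frank, Pat, Iris, Grace}; on the smaller side: {Frank, Iris, Grace} → Pat is next (Pat > Frank).
  Step 4: remaining {Frank, Iris, Grace}; on the smaller side: {Iris, Grace} → Frank is next (Frank > Grace).
  Step 5: remaining {Iris, Grace}; on the smaller side: {Iris} → Grace is next (Grace > Iris).
  Step 6: only Iris remains → lowest.
Final ranking (highest to lowest):

Jack > Kate > Pat > Frank > Grace > Iris


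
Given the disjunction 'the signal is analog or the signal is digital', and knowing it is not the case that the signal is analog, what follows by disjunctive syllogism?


Disjunctive syllogism: P ∨ Q, ¬P ⊢ Q
Disjunction: the signal is analog ∨ the signal is digital
We know it is not the case that the signal is analog.
By disjunctive syllogism, the other disjunct must be true.

The signal is digital


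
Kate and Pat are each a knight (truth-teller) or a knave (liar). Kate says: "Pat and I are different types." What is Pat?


Kate says: "Pat and I are different types."
Case 1: Kate is a Knight (truth-teller)
  Statement is true → they ARE different → Pat is a Knave
Case 2: Kate is a Knave (liar)
  Statement is false → they are NOT different → Pat is a Knave
In both cases, Pat is a Knave.

Knave


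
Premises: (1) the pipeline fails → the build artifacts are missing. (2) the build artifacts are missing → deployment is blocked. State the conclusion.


Hypothetical syllogism: P → Q, Q → R ⊢ P → R
Premise 1: the pipeline fails → the build artifacts are missing
Premise 2: the build artifacts are missing → deployment is blocked
Chain the implications: the middle term (the build artifacts are missing) links the two.
Conclusion: If the pipeline fails, then deployment is blocked.

If the pipeline fails, then deployment is blocked.


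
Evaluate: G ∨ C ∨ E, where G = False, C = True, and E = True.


G = False, C = True, E = True
Step 1: G ∨ C = False OR True = True
Step 2: True ∨ E = True OR True = True
OR is true when at least one operand is true.

True


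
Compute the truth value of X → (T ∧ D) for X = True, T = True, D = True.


X = True, T = True, D = True
Step 1: T ∧ D = True AND True = True
Step 2: X → (True): false only when X=True and consequent=False.
Result: True

True


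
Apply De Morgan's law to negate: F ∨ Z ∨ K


De Morgan's law: ¬(P ∨ Q ∨ R) ≡ ¬P ∧ ¬Q ∧ ¬R
¬(F ∨ Z ∨ K) = ¬F ∧ ¬Z ∧ ¬K

¬F ∧ ¬Z ∧ ¬K


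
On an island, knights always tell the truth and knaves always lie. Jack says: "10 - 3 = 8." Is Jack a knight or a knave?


Statement: "10 - 3 = 8."
Actual: 10 - 3 = 7
Claimed: 8
Statement is FALSE → Jack lies → Knave

Knave


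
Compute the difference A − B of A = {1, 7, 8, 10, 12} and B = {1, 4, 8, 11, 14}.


A = {1, 7, 8, 10, 12}
B = {1, 4, 8, 11, 14}
Operation: difference A − B
In A but not B: 7, 10, 12

{7, 10, 12}


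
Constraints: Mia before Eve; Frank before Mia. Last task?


Constraints: Mia before Eve; Frank before Mia
The last task can have nothing scheduled after it, so it must never appear on the left of a 'before'.
Tasks appearing before some other task: Mia, Frank.
The only task not in that list is Eve → it is last.

Eve


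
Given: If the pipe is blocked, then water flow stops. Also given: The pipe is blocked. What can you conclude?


Modus ponens: P → Q, P ⊢ Q
P: the pipe is blocked
Q: water flow stops
We have P → Q and P is true.
By modus ponens, Q must be true.

Water flow stops


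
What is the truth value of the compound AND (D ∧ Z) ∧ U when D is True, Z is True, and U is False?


D = True, Z = True, U = False
Step 1: D ∧ Z = True AND True = True
Step 2: True ∧ U = True AND False = False
AND is true only when ALL operands are true.

False


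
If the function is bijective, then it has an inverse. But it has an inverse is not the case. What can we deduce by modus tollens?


Modus tollens: P → Q, ¬Q ⊢ ¬P
P: the function is bijective
Q: it has an inverse
We have P → Q and Q is false.
By modus tollens, P must be false.

It is not the case that the function is bijective


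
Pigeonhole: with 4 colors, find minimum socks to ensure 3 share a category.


Pigeonhole: to guarantee k in one of n categories, need (k-1)×n + 1.
k = 3, n = 4
Minimum = (3-1) × 4 + 1 = 2 × 4 + 1

9
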